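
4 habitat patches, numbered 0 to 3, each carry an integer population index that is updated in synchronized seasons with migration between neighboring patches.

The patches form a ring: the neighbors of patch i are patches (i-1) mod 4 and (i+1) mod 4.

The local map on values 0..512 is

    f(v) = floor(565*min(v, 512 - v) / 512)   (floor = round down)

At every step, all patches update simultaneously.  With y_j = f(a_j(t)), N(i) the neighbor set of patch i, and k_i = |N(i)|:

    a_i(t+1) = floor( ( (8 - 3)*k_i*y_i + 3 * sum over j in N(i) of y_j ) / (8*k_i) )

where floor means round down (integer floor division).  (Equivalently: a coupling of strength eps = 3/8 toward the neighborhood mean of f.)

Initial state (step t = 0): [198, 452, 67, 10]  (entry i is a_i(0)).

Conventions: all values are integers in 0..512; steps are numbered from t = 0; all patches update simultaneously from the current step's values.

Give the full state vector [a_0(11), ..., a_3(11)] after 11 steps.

Answer: [231, 230, 229, 229]

Derivation:
t=0: [198, 452, 67, 10]
t=1: [150, 95, 60, 61]
t=2: [135, 108, 73, 85]
t=3: [132, 117, 89, 100]
t=4: [135, 126, 106, 114]
t=5: [142, 136, 122, 127]
t=6: [151, 148, 138, 141]
t=7: [163, 161, 154, 156]
t=8: [177, 175, 171, 172]
t=9: [193, 192, 189, 189]
t=10: [211, 210, 208, 208]
t=11: [231, 230, 229, 229]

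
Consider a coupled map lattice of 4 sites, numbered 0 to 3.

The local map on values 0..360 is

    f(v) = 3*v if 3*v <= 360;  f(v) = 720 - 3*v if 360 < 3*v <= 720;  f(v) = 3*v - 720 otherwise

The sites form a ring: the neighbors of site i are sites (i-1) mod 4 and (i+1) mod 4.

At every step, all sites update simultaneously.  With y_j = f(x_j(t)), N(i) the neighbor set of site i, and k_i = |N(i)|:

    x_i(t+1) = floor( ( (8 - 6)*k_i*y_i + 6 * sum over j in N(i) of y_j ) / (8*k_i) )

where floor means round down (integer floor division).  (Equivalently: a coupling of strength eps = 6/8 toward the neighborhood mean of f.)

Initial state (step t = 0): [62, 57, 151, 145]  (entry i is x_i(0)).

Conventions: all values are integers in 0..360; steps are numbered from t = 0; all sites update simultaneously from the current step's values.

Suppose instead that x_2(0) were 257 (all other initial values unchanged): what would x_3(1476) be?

Answer: x_3(1476) = 315
Key observation: The state at step 20, [315, 315, 315, 315], reappears at step 24: the system is in a cycle of period 4 from step 20 on.  Therefore the state at step 1476 equals the state at step 20 + ((1476 - 20) mod 4) = 20, which is [315, 315, 315, 315].

Derivation:
t=0: [62, 57, 257, 145]
t=1: [217, 131, 183, 160]
t=2: [229, 171, 255, 150]
t=3: [187, 81, 190, 96]
t=4: [238, 176, 236, 187]
t=5: [133, 54, 134, 46]
t=6: [192, 280, 192, 274]
t=7: [119, 138, 119, 133]
t=8: [324, 344, 324, 348]
t=9: [301, 267, 301, 270]
t=10: [109, 157, 109, 159]
t=11: [266, 307, 266, 306]
t=12: [169, 108, 169, 108]
t=13: [296, 240, 296, 240]
t=14: [42, 126, 42, 126]
t=15: [288, 180, 288, 180]
t=16: [171, 153, 171, 153]
t=17: [247, 220, 247, 220]
t=18: [50, 30, 50, 30]
t=19: [105, 135, 105, 135]
t=20: [315, 315, 315, 315]
t=21: [225, 225, 225, 225]
t=22: [45, 45, 45, 45]
t=23: [135, 135, 135, 135]
t=24: [315, 315, 315, 315]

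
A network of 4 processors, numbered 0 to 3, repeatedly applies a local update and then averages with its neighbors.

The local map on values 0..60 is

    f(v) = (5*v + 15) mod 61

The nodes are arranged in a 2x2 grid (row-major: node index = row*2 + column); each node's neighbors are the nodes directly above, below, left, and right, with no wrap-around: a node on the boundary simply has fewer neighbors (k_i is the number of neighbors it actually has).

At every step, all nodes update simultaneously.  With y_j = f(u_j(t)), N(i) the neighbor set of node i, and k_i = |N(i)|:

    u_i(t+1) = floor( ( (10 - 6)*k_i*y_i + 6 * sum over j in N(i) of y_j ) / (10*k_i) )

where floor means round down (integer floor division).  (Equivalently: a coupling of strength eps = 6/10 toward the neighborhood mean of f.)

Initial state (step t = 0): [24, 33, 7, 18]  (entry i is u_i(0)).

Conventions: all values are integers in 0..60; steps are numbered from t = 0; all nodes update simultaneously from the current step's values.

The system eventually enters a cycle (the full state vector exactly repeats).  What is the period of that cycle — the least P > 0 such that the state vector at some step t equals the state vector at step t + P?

Simulating step by step:
t=0: [24, 33, 7, 18]
t=1: [37, 40, 37, 50]
t=2: [21, 24, 18, 23]
t=3: [40, 25, 37, 20]
t=4: [23, 33, 32, 32]
t=5: [36, 41, 39, 54]
t=6: [24, 30, 26, 35]
t=7: [25, 23, 15, 22]
t=8: [18, 9, 17, 12]
t=9: [47, 41, 33, 35]
t=10: [30, 18, 27, 31]
t=11: [38, 44, 38, 40]
t=12: [31, 37, 25, 35]
t=13: [29, 23, 23, 13]
t=14: [20, 20, 20, 12]
t=15: [54, 42, 42, 38]
t=16: [41, 35, 35, 34]
t=17: [19, 14, 14, 5]
t=18: [34, 36, 36, 30]
t=19: [8, 18, 18, 24]
t=20: [48, 38, 38, 31]
t=21: [17, 26, 26, 32]
t=22: [29, 36, 36, 35]
t=23: [22, 18, 18, 10]
t=24: [27, 19, 19, 28]
t=25: [40, 37, 37, 42]
t=26: [23, 29, 29, 27]
t=27: [26, 26, 26, 34]
t=28: [23, 16, 16, 14]
t=29: [23, 23, 23, 30]
t=30: [8, 18, 18, 22]
t=31: [48, 35, 35, 27]
t=32: [8, 14, 14, 15]
t=33: [36, 34, 34, 26]
t=34: [6, 11, 11, 10]
t=35: [23, 18, 18, 7]
t=36: [29, 35, 35, 46]
t=37: [19, 14, 14, 4]
t=38: [34, 34, 34, 28]
t=39: [2, 11, 11, 14]
t=40: [15, 18, 18, 15]
t=41: [38, 35, 35, 38]
t=42: [13, 16, 16, 13]
t=43: [28, 25, 25, 28]
t=44: [24, 27, 27, 24]
t=45: [22, 19, 19, 22]
t=46: [30, 21, 21, 30]
t=47: [52, 49, 49, 52]
t=48: [22, 25, 25, 22]
t=49: [12, 9, 9, 12]
t=50: [41, 32, 32, 41]
t=51: [46, 43, 43, 46]
t=52: [28, 19, 19, 28]
t=53: [42, 39, 39, 42]
t=54: [33, 36, 36, 33]
t=55: [30, 39, 39, 30]
t=56: [33, 36, 36, 33]

Answer: 2
Key observation: The state at step 54, [33, 36, 36, 33], reappears at step 56 — and no state repeats earlier — so the cycle the system enters has period 2.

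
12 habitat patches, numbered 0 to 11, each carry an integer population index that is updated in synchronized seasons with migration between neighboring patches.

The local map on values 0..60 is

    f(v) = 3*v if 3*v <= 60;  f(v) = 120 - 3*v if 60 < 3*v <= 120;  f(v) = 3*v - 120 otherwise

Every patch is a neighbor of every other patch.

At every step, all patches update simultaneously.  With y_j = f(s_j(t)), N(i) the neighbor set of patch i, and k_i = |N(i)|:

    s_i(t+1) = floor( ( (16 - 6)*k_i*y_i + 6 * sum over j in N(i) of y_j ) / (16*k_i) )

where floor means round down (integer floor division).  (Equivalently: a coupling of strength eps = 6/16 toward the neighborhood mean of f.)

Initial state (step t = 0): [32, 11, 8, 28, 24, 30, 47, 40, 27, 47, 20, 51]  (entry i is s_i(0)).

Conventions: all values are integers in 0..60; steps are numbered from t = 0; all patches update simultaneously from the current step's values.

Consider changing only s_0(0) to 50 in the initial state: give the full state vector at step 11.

Answer: [45, 51, 21, 45, 38, 45, 51, 21, 38, 51, 51, 51]
Key observation: This trace re-runs the system from the modified initial state.

Derivation:
t=0: [50, 11, 8, 28, 24, 30, 47, 40, 27, 47, 20, 51]
t=1: [30, 32, 26, 34, 41, 30, 25, 12, 35, 25, 48, 32]
t=2: [29, 25, 36, 22, 13, 29, 38, 32, 20, 38, 25, 25]
t=3: [33, 40, 20, 45, 36, 33, 17, 27, 49, 17, 40, 40]
t=4: [22, 10, 45, 18, 17, 22, 40, 33, 26, 40, 10, 10]
t=5: [44, 30, 21, 44, 43, 44, 12, 25, 37, 12, 30, 30]
t=6: [17, 28, 44, 17, 16, 17, 32, 37, 16, 32, 28, 28]
t=7: [44, 35, 21, 44, 42, 44, 28, 19, 42, 28, 35, 35]
t=8: [16, 18, 43, 16, 13, 16, 30, 43, 13, 30, 18, 18]
t=9: [44, 47, 21, 44, 38, 44, 33, 21, 38, 33, 47, 47]
t=10: [16, 21, 42, 16, 12, 16, 21, 42, 12, 21, 21, 21]
t=11: [45, 51, 21, 45, 38, 45, 51, 21, 38, 51, 51, 51]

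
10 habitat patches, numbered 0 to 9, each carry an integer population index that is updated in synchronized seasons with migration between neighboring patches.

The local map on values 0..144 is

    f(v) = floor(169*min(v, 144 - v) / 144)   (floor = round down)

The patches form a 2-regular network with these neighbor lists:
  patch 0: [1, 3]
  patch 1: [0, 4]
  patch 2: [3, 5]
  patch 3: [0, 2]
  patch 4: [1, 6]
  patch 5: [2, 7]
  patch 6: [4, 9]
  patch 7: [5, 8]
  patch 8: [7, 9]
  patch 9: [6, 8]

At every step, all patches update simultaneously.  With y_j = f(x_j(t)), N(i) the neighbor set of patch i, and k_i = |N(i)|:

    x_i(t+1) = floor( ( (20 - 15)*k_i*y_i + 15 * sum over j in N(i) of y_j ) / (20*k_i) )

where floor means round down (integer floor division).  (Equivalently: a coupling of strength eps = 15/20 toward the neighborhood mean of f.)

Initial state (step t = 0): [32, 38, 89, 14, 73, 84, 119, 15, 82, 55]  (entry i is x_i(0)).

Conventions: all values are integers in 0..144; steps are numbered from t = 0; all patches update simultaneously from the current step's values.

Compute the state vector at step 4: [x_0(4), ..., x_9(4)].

Answer: [70, 72, 71, 68, 79, 75, 81, 79, 82, 82]

Derivation:
t=0: [32, 38, 89, 14, 73, 84, 119, 15, 82, 55]
t=1: [31, 56, 48, 41, 48, 47, 62, 57, 48, 53]
t=2: [51, 50, 52, 46, 65, 59, 62, 58, 62, 63]
t=3: [56, 65, 61, 58, 67, 65, 73, 69, 70, 72]
t=4: [70, 72, 71, 68, 79, 75, 81, 79, 82, 82]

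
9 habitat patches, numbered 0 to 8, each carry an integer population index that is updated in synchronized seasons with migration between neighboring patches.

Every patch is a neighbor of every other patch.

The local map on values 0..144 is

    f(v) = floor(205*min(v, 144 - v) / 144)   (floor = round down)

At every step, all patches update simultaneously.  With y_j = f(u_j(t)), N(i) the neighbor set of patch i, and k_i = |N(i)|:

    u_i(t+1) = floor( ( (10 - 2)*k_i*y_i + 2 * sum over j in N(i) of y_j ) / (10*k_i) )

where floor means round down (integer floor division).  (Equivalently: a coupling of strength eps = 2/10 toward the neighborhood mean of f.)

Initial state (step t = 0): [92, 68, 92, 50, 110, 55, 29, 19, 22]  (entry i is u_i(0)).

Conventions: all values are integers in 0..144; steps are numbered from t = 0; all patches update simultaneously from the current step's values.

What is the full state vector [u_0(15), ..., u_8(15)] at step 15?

Answer: [73, 73, 73, 67, 81, 67, 65, 65, 73]

Derivation:
t=0: [92, 68, 92, 50, 110, 55, 29, 19, 22]
t=1: [70, 87, 70, 68, 50, 73, 45, 34, 37]
t=2: [94, 80, 94, 92, 72, 96, 67, 54, 58]
t=3: [73, 88, 73, 75, 97, 70, 91, 77, 81]
t=4: [98, 81, 98, 96, 71, 96, 78, 93, 89]
t=5: [67, 86, 67, 70, 95, 70, 89, 73, 77]
t=6: [93, 83, 93, 97, 73, 97, 80, 98, 93]
t=7: [73, 83, 73, 68, 95, 68, 87, 67, 73]
t=8: [98, 87, 98, 95, 74, 95, 83, 94, 98]
t=9: [67, 79, 67, 70, 93, 70, 83, 71, 67]
t=10: [94, 92, 94, 97, 76, 97, 87, 99, 94]
t=11: [71, 73, 71, 67, 90, 67, 79, 66, 71]
t=12: [99, 99, 99, 95, 80, 95, 92, 93, 99]
t=13: [65, 65, 65, 69, 86, 69, 73, 71, 65]
t=14: [92, 92, 92, 97, 84, 97, 99, 99, 92]
t=15: [73, 73, 73, 67, 81, 67, 65, 65, 73]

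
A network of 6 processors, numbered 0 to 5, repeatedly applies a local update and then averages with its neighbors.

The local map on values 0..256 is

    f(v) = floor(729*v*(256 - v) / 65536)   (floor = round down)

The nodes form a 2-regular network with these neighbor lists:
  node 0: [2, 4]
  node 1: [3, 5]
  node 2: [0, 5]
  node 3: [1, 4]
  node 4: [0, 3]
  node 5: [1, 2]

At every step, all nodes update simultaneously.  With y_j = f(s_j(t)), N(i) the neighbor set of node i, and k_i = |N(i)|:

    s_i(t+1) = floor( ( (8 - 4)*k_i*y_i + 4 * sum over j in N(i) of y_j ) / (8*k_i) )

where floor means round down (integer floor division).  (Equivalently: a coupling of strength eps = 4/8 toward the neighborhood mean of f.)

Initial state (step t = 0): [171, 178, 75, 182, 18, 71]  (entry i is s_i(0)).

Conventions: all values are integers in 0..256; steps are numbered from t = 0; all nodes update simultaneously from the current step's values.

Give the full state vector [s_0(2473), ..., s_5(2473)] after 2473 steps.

Answer: [165, 165, 165, 165, 165, 165]
Key observation: The state at step 14, [167, 167, 167, 167, 167, 167], reappears at step 16: the system is in a cycle of period 2 from step 14 on.  Therefore the state at step 2473 equals the state at step 14 + ((2473 - 14) mod 2) = 15, which is [165, 165, 165, 165, 165, 165].

Derivation:
t=0: [171, 178, 75, 182, 18, 71]
t=1: [130, 150, 152, 124, 101, 149]
t=2: [178, 177, 177, 178, 178, 176]
t=3: [154, 155, 155, 154, 154, 155]
t=4: [174, 174, 174, 174, 174, 174]
t=5: [158, 158, 158, 158, 158, 158]
t=6: [172, 172, 172, 172, 172, 172]
t=7: [160, 160, 160, 160, 160, 160]
t=8: [170, 170, 170, 170, 170, 170]
t=9: [162, 162, 162, 162, 162, 162]
t=10: [169, 169, 169, 169, 169, 169]
t=11: [163, 163, 163, 163, 163, 163]
t=12: [168, 168, 168, 168, 168, 168]
t=13: [164, 164, 164, 164, 164, 164]
t=14: [167, 167, 167, 167, 167, 167]
t=15: [165, 165, 165, 165, 165, 165]
t=16: [167, 167, 167, 167, 167, 167]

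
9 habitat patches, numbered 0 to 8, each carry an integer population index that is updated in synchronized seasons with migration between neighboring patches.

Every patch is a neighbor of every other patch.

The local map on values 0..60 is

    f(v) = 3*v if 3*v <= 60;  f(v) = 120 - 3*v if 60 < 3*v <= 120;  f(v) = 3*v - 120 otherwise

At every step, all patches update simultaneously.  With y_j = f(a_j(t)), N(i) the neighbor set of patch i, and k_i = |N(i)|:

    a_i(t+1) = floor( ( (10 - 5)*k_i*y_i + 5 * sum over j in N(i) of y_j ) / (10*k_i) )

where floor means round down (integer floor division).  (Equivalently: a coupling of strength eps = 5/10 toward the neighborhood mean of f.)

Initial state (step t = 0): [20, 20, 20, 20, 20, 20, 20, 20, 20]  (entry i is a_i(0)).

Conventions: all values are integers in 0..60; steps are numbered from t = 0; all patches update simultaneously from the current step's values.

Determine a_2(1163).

Answer: a_2(1163) = 60
Key observation: The state at step 1, [60, 60, 60, 60, 60, 60, 60, 60, 60], reappears at step 2: the system is in a cycle of period 1 from step 1 on.  Therefore the state at step 1163 equals the state at step 1 + ((1163 - 1) mod 1) = 1, which is [60, 60, 60, 60, 60, 60, 60, 60, 60].

Derivation:
t=0: [20, 20, 20, 20, 20, 20, 20, 20, 20]
t=1: [60, 60, 60, 60, 60, 60, 60, 60, 60]
t=2: [60, 60, 60, 60, 60, 60, 60, 60, 60]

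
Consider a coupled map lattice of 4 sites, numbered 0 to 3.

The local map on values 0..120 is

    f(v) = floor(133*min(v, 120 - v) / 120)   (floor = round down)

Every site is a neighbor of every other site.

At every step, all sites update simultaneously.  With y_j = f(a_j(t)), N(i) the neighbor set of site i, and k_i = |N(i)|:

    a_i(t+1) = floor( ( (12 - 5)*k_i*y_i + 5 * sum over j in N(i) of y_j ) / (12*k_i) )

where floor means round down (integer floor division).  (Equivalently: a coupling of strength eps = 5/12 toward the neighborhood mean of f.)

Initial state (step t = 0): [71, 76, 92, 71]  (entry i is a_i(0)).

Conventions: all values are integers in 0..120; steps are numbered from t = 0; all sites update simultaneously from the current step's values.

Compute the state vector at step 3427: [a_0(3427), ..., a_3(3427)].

Simulating step by step:
t=0: [71, 76, 92, 71]
t=1: [49, 47, 39, 49]
t=2: [52, 51, 47, 52]
t=3: [56, 55, 53, 56]
t=4: [61, 60, 59, 61]
t=5: [65, 65, 65, 65]
t=6: [60, 60, 60, 60]
t=7: [66, 66, 66, 66]
t=8: [59, 59, 59, 59]
t=9: [65, 65, 65, 65]

Answer: [66, 66, 66, 66]
Key observation: The state at step 5, [65, 65, 65, 65], reappears at step 9: the system is in a cycle of period 4 from step 5 on.  Therefore the state at step 3427 equals the state at step 5 + ((3427 - 5) mod 4) = 7, which is [66, 66, 66, 66].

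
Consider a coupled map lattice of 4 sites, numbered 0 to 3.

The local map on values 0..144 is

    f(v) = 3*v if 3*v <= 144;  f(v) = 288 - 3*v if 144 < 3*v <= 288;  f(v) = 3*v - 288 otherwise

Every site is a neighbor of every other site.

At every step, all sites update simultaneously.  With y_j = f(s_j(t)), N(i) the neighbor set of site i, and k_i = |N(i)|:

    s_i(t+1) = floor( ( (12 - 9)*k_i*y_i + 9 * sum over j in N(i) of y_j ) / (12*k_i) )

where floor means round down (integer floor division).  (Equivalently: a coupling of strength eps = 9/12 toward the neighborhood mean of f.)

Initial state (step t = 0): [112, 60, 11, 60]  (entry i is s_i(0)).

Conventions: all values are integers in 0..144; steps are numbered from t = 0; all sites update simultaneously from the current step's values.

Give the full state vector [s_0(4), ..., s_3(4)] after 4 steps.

Simulating step by step:
t=0: [112, 60, 11, 60]
t=1: [74, 74, 74, 74]
t=2: [66, 66, 66, 66]
t=3: [90, 90, 90, 90]
t=4: [18, 18, 18, 18]

Answer: [18, 18, 18, 18]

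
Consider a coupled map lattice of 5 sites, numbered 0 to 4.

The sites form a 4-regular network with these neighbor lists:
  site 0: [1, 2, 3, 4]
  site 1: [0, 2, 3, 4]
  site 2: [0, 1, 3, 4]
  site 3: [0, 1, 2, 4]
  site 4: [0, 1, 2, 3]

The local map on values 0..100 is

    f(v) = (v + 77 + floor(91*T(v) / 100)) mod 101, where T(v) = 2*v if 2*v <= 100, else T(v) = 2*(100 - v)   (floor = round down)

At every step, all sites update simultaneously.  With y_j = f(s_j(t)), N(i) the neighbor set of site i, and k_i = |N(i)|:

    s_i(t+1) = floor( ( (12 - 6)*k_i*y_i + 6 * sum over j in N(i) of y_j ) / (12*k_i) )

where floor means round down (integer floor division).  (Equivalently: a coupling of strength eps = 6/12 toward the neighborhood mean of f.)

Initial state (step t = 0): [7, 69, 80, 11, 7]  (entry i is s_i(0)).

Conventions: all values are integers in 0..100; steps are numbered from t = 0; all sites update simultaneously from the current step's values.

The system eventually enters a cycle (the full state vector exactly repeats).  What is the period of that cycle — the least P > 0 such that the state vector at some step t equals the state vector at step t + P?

Simulating step by step:
t=0: [7, 69, 80, 11, 7]
t=1: [72, 36, 70, 39, 72]
t=2: [94, 86, 94, 89, 94]
t=3: [81, 84, 81, 83, 81]
t=4: [90, 89, 90, 89, 90]
t=5: [84, 84, 84, 84, 84]
t=6: [89, 89, 89, 89, 89]
t=7: [85, 85, 85, 85, 85]
t=8: [88, 88, 88, 88, 88]
t=9: [85, 85, 85, 85, 85]

Answer: 2
Key observation: The state at step 7, [85, 85, 85, 85, 85], reappears at step 9 — and no state repeats earlier — so the cycle the system enters has period 2.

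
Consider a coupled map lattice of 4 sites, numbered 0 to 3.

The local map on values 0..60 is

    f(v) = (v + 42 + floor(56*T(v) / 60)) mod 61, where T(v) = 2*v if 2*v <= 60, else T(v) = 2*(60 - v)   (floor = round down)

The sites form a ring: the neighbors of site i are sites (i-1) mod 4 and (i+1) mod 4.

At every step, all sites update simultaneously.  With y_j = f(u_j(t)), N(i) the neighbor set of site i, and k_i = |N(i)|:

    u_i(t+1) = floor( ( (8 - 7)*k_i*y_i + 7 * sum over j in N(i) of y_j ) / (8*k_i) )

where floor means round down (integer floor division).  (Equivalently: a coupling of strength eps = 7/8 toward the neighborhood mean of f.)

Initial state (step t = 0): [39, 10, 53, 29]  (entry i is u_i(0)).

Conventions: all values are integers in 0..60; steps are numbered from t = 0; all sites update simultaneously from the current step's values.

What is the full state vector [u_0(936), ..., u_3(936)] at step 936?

Answer: [50, 50, 50, 50]
Key observation: The state at step 14, [50, 50, 50, 50], reappears at step 16: the system is in a cycle of period 2 from step 14 on.  Therefore the state at step 936 equals the state at step 14 + ((936 - 14) mod 2) = 14, which is [50, 50, 50, 50].

Derivation:
t=0: [39, 10, 53, 29]
t=1: [12, 47, 11, 46]
t=2: [47, 18, 47, 18]
t=3: [34, 49, 34, 49]
t=4: [44, 8, 44, 8]
t=5: [9, 47, 9, 47]
t=6: [46, 11, 46, 11]
t=7: [17, 47, 17, 47]
t=8: [49, 31, 49, 31]
t=9: [10, 44, 10, 44]
t=10: [48, 14, 48, 14]
t=11: [24, 47, 24, 47]
t=12: [51, 49, 51, 49]
t=13: [49, 48, 49, 48]
t=14: [50, 50, 50, 50]
t=15: [49, 49, 49, 49]
t=16: [50, 50, 50, 50]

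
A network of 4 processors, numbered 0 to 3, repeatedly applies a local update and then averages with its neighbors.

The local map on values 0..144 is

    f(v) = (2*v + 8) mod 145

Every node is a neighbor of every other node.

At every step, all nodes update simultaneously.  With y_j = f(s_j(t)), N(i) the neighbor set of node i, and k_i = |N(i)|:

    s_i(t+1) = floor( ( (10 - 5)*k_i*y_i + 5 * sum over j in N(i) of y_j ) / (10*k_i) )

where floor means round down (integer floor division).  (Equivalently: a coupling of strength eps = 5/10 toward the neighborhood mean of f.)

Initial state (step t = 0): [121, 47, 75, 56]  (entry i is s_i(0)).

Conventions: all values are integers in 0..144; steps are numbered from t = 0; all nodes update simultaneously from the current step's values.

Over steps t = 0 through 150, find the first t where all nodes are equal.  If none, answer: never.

Simulating step by step:
t=0: [121, 47, 75, 56]  (not all equal)
t=1: [91, 90, 61, 96]  (not all equal)
t=2: [60, 59, 88, 63]  (not all equal)
t=3: [113, 113, 84, 115]  (not all equal)
t=4: [80, 80, 60, 81]  (not all equal)
t=5: [40, 40, 75, 41]  (not all equal)
t=6: [75, 75, 50, 76]  (not all equal)
t=7: [29, 29, 60, 29]  (not all equal)
t=8: [76, 76, 97, 76]  (not all equal)
t=9: [22, 22, 36, 22]  (not all equal)
t=10: [56, 56, 66, 56]  (not all equal)
t=11: [123, 123, 130, 123]  (not all equal)
t=12: [111, 111, 116, 111]  (not all equal)
t=13: [86, 86, 90, 86]  (not all equal)
t=14: [36, 36, 39, 36]  (not all equal)
t=15: [81, 81, 83, 81]  (not all equal)
t=16: [25, 25, 27, 25]  (not all equal)
t=17: [58, 58, 60, 58]  (not all equal)
t=18: [124, 124, 126, 124]  (not all equal)
t=19: [111, 111, 113, 111]  (not all equal)
t=20: [85, 85, 87, 85]  (not all equal)
t=21: [33, 33, 35, 33]  (not all equal)
t=22: [74, 74, 76, 74]  (not all equal)
t=23: [11, 11, 13, 11]  (not all equal)
t=24: [30, 30, 32, 30]  (not all equal)
t=25: [68, 68, 70, 68]  (not all equal)
t=26: [120, 120, 73, 120]  (not all equal)
t=27: [87, 87, 56, 87]  (not all equal)
t=28: [50, 50, 78, 50]  (not all equal)
t=29: [93, 93, 63, 93]  (not all equal)
t=30: [63, 63, 91, 63]  (not all equal)
t=31: [119, 119, 89, 119]  (not all equal)
t=32: [91, 91, 71, 91]  (not all equal)
t=33: [38, 38, 25, 38]  (not all equal)
t=34: [79, 79, 71, 79]  (not all equal)
t=35: [18, 18, 13, 18]  (not all equal)
t=36: [42, 42, 39, 42]  (not all equal)
t=37: [91, 91, 89, 91]  (not all equal)
t=38: [44, 44, 43, 44]  (not all equal)
t=39: [95, 95, 95, 95]  (all equal)

Answer: 39
Key observation: Synchronization is absorbing here: once all nodes are equal they stay equal, and step 39 is the first all-equal step.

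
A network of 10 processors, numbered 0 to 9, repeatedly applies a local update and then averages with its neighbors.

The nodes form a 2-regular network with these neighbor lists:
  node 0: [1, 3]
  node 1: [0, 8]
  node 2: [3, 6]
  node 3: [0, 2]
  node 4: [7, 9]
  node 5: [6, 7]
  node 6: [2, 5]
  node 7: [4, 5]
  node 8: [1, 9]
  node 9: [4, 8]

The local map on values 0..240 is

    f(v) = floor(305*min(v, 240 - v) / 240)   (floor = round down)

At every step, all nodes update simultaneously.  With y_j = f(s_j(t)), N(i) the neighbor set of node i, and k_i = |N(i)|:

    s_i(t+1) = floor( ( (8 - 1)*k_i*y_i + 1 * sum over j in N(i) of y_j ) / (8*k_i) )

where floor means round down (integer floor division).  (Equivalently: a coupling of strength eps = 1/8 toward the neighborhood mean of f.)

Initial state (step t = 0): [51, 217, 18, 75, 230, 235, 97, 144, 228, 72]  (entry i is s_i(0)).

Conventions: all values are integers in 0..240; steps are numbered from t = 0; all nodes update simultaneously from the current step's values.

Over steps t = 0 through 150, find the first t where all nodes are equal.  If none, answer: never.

Simulating step by step:
t=0: [51, 217, 18, 75, 230, 235, 97, 144, 228, 72]  (not all equal)
t=1: [63, 30, 32, 88, 23, 20, 109, 107, 20, 81]  (not all equal)
t=2: [79, 39, 50, 104, 40, 38, 124, 121, 30, 92]  (not all equal)
t=3: [98, 51, 72, 125, 60, 60, 135, 138, 43, 107]  (not all equal)
t=4: [121, 67, 97, 141, 83, 82, 126, 122, 59, 126]  (not all equal)
t=5: [145, 88, 124, 126, 110, 109, 140, 143, 79, 137]  (not all equal)
t=6: [120, 110, 145, 142, 137, 136, 128, 124, 102, 128]  (not all equal)
t=7: [149, 139, 121, 125, 131, 133, 140, 145, 130, 140]  (not all equal)
t=8: [117, 127, 149, 144, 136, 133, 129, 122, 137, 128]  (not all equal)
t=9: [146, 142, 117, 123, 133, 136, 139, 147, 131, 140]  (not all equal)
t=10: [121, 124, 146, 146, 133, 130, 129, 119, 136, 128]  (not all equal)
t=11: [148, 146, 120, 121, 136, 139, 139, 149, 133, 140]  (not all equal)
t=12: [118, 119, 150, 148, 130, 127, 129, 116, 133, 127]  (not all equal)
t=13: [147, 149, 115, 117, 139, 143, 139, 146, 136, 142]  (not all equal)
t=14: [119, 116, 145, 146, 127, 123, 128, 119, 130, 124]  (not all equal)
t=15: [148, 146, 121, 121, 143, 147, 141, 150, 140, 146]  (not all equal)
t=16: [118, 119, 149, 148, 122, 118, 126, 114, 126, 119]  (not all equal)
t=17: [147, 150, 116, 118, 148, 148, 142, 144, 144, 150]  (not all equal)
t=18: [119, 114, 145, 146, 116, 116, 124, 121, 121, 114]  (not all equal)
t=19: [148, 144, 121, 121, 147, 147, 145, 150, 150, 144]  (not all equal)
t=20: [118, 121, 149, 148, 118, 117, 121, 114, 115, 121]  (not all equal)
t=21: [147, 150, 117, 118, 148, 147, 148, 144, 146, 150]  (not all equal)
t=22: [119, 114, 146, 147, 116, 118, 118, 121, 118, 114]  (not all equal)
t=23: [148, 144, 120, 120, 147, 149, 147, 150, 148, 144]  (not all equal)
t=24: [118, 121, 149, 149, 118, 115, 119, 114, 116, 121]  (not all equal)
t=25: [147, 150, 117, 117, 148, 146, 148, 144, 147, 150]  (not all equal)
t=26: [119, 114, 146, 146, 116, 119, 118, 121, 117, 114]  (not all equal)
t=27: [148, 144, 120, 121, 147, 150, 147, 150, 147, 144]  (not all equal)
t=28: [118, 121, 149, 148, 118, 114, 119, 114, 118, 121]  (not all equal)
t=29: [147, 150, 117, 118, 148, 144, 148, 144, 149, 150]  (not all equal)
t=30: [119, 114, 146, 147, 116, 121, 118, 121, 114, 114]  (not all equal)
t=31: [148, 144, 120, 120, 147, 150, 147, 150, 144, 144]  (not all equal)
t=32: [118, 121, 149, 149, 118, 114, 119, 114, 122, 121]  (not all equal)
t=33: [147, 150, 117, 117, 148, 144, 148, 144, 149, 150]  (not all equal)
t=34: [119, 114, 146, 146, 116, 121, 118, 121, 114, 114]  (not all equal)
t=35: [148, 144, 120, 121, 147, 150, 147, 150, 144, 144]  (not all equal)
t=36: [118, 121, 149, 148, 118, 114, 119, 114, 122, 121]  (not all equal)
t=37: [147, 150, 117, 118, 148, 144, 148, 144, 149, 150]  (not all equal)

Answer: never
Key observation: The state at step 29 reappears at step 37 — the system is in a cycle of period 8 from step 29 on.  No step 0..37 is synchronized, and the cycle repeats forever, so no step up to 150 (or ever) has all nodes equal.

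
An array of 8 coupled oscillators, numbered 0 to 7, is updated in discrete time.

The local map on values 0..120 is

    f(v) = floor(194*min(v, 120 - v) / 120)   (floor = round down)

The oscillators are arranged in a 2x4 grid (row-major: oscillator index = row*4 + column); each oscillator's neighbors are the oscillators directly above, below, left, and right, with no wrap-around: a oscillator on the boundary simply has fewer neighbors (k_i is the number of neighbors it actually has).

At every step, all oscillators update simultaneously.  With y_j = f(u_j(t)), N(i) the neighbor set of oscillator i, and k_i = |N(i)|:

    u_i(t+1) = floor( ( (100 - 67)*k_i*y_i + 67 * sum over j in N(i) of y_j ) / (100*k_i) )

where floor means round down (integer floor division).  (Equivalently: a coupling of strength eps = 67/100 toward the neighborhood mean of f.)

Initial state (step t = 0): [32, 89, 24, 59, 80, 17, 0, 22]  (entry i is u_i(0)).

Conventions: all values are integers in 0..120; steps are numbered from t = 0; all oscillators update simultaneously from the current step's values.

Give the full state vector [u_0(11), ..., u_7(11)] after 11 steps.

Answer: [67, 69, 72, 74, 67, 69, 73, 75]

Derivation:
t=0: [32, 89, 24, 59, 80, 17, 0, 22]
t=1: [55, 42, 44, 55, 47, 34, 22, 43]
t=2: [76, 69, 65, 75, 72, 57, 54, 63]
t=3: [76, 83, 82, 84, 80, 85, 89, 83]
t=4: [64, 61, 57, 59, 63, 57, 55, 55]
t=5: [92, 92, 92, 91, 91, 91, 89, 90]
t=6: [45, 45, 46, 46, 45, 46, 47, 48]
t=7: [72, 72, 73, 75, 72, 73, 75, 75]
t=8: [77, 76, 74, 73, 76, 75, 73, 72]
t=9: [70, 71, 73, 75, 70, 72, 74, 75]
t=10: [79, 77, 75, 73, 78, 77, 74, 72]
t=11: [67, 69, 72, 74, 67, 69, 73, 75]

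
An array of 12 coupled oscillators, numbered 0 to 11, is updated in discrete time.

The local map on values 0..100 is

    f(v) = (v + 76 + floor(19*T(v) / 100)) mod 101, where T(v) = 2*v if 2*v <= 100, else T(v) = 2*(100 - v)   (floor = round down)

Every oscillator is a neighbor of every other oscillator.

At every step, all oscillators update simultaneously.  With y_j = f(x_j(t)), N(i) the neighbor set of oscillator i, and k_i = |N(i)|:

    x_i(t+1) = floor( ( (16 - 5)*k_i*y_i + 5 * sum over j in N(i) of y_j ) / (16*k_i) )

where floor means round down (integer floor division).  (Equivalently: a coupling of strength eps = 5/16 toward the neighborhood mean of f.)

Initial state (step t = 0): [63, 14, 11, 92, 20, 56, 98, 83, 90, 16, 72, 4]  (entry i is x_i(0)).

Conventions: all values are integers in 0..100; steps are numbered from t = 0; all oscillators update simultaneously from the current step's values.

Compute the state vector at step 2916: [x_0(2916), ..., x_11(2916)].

Simulating step by step:
t=0: [63, 14, 11, 92, 20, 56, 98, 83, 90, 16, 72, 4]
t=1: [56, 85, 82, 68, 23, 53, 70, 64, 67, 87, 60, 76]
t=2: [48, 60, 59, 53, 21, 47, 54, 51, 53, 61, 50, 57]
t=3: [41, 47, 46, 43, 16, 40, 44, 43, 43, 47, 43, 45]
t=4: [34, 39, 38, 36, 78, 33, 36, 36, 36, 39, 36, 38]
t=5: [23, 27, 27, 25, 49, 22, 25, 25, 25, 27, 25, 27]
t=6: [8, 12, 12, 10, 31, 7, 10, 10, 10, 12, 10, 12]
t=7: [85, 89, 89, 87, 39, 84, 87, 87, 87, 89, 87, 89]
t=8: [64, 66, 66, 65, 40, 64, 65, 65, 65, 66, 65, 66]
t=9: [51, 52, 52, 52, 37, 51, 52, 52, 52, 52, 52, 52]
t=10: [43, 44, 44, 44, 31, 43, 44, 44, 44, 44, 44, 44]
t=11: [33, 34, 34, 34, 22, 33, 34, 34, 34, 34, 34, 34]
t=12: [19, 20, 20, 20, 9, 19, 20, 20, 20, 20, 20, 20]
t=13: [3, 4, 4, 4, 61, 3, 4, 4, 4, 4, 4, 4]
t=14: [79, 80, 80, 80, 59, 79, 80, 80, 80, 80, 80, 80]
t=15: [60, 61, 61, 61, 53, 60, 61, 61, 61, 61, 61, 61]
t=16: [49, 49, 49, 49, 46, 49, 49, 49, 49, 49, 49, 49]
t=17: [41, 41, 41, 41, 39, 41, 41, 41, 41, 41, 41, 41]
t=18: [30, 30, 30, 30, 28, 30, 30, 30, 30, 30, 30, 30]
t=19: [15, 15, 15, 15, 13, 15, 15, 15, 15, 15, 15, 15]
t=20: [95, 95, 95, 95, 93, 95, 95, 95, 95, 95, 95, 95]
t=21: [70, 70, 70, 70, 70, 70, 70, 70, 70, 70, 70, 70]
t=22: [56, 56, 56, 56, 56, 56, 56, 56, 56, 56, 56, 56]
t=23: [47, 47, 47, 47, 47, 47, 47, 47, 47, 47, 47, 47]
t=24: [39, 39, 39, 39, 39, 39, 39, 39, 39, 39, 39, 39]
t=25: [28, 28, 28, 28, 28, 28, 28, 28, 28, 28, 28, 28]
t=26: [13, 13, 13, 13, 13, 13, 13, 13, 13, 13, 13, 13]
t=27: [93, 93, 93, 93, 93, 93, 93, 93, 93, 93, 93, 93]
t=28: [70, 70, 70, 70, 70, 70, 70, 70, 70, 70, 70, 70]

Answer: [28, 28, 28, 28, 28, 28, 28, 28, 28, 28, 28, 28]
Key observation: The state at step 21, [70, 70, 70, 70, 70, 70, 70, 70, 70, 70, 70, 70], reappears at step 28: the system is in a cycle of period 7 from step 21 on.  Therefore the state at step 2916 equals the state at step 21 + ((2916 - 21) mod 7) = 25, which is [28, 28, 28, 28, 28, 28, 28, 28, 28, 28, 28, 28].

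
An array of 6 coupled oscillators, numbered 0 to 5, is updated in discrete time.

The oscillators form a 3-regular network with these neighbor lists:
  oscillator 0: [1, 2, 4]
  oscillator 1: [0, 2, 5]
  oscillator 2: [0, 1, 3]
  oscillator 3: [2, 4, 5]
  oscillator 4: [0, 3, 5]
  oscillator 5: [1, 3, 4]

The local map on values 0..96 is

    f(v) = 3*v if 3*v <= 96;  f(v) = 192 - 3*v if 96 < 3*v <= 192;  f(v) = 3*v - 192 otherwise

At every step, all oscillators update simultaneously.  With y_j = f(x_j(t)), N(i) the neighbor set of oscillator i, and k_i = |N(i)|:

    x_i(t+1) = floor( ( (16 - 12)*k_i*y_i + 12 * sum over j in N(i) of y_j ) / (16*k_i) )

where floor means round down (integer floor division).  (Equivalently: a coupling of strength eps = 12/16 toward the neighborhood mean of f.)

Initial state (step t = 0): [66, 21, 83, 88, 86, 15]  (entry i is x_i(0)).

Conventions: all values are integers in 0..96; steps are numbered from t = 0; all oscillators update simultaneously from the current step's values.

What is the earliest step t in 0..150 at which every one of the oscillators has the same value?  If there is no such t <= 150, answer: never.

Simulating step by step:
t=0: [66, 21, 83, 88, 86, 15]  (not all equal)
t=1: [48, 42, 49, 60, 47, 61]  (not all equal)
t=2: [52, 42, 42, 29, 30, 34]  (not all equal)
t=3: [64, 64, 63, 83, 75, 83]  (not all equal)
t=4: [9, 15, 15, 37, 36, 36]  (not all equal)
t=5: [50, 50, 49, 73, 69, 73]  (not all equal)
t=6: [36, 39, 39, 28, 27, 27]  (not all equal)
t=7: [78, 78, 79, 80, 82, 80]  (not all equal)
t=8: [45, 44, 44, 48, 48, 48]  (not all equal)
t=9: [56, 56, 56, 51, 50, 51]  (not all equal)
t=10: [28, 27, 27, 36, 36, 36]  (not all equal)
t=11: [82, 82, 82, 83, 84, 83]  (not all equal)
t=12: [55, 54, 54, 57, 57, 57]  (not all equal)
t=13: [27, 27, 27, 23, 22, 23]  (not all equal)
t=14: [77, 78, 78, 71, 71, 71]  (not all equal)
t=15: [36, 36, 36, 26, 25, 26]  (not all equal)
t=16: [81, 82, 82, 78, 78, 78]  (not all equal)
t=17: [50, 50, 50, 45, 44, 45]  (not all equal)
t=18: [46, 45, 45, 54, 54, 54]  (not all equal)
t=19: [49, 49, 49, 36, 36, 36]  (not all equal)
t=20: [54, 54, 54, 74, 74, 74]  (not all equal)
t=21: [30, 30, 30, 30, 30, 30]  (all equal)

Answer: 21
Key observation: Synchronization is absorbing here: once all oscillators are equal they stay equal, and step 21 is the first all-equal step.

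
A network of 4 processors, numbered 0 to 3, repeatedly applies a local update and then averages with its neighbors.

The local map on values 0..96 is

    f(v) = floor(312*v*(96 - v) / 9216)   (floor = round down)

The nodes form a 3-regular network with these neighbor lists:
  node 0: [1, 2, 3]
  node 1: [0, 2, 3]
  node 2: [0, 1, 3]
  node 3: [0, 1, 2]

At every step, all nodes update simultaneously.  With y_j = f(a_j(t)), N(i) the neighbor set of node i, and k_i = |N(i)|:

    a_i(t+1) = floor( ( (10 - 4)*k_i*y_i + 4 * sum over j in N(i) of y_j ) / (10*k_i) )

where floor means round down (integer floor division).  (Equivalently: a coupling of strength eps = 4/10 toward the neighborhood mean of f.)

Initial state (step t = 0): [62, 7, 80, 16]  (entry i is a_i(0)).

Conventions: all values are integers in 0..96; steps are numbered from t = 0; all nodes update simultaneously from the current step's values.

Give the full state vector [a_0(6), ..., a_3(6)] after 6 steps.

Answer: [77, 77, 77, 77]

Derivation:
t=0: [62, 7, 80, 16]
t=1: [56, 33, 43, 43]
t=2: [74, 72, 75, 75]
t=3: [54, 56, 53, 53]
t=4: [76, 75, 76, 76]
t=5: [51, 52, 51, 51]
t=6: [77, 77, 77, 77]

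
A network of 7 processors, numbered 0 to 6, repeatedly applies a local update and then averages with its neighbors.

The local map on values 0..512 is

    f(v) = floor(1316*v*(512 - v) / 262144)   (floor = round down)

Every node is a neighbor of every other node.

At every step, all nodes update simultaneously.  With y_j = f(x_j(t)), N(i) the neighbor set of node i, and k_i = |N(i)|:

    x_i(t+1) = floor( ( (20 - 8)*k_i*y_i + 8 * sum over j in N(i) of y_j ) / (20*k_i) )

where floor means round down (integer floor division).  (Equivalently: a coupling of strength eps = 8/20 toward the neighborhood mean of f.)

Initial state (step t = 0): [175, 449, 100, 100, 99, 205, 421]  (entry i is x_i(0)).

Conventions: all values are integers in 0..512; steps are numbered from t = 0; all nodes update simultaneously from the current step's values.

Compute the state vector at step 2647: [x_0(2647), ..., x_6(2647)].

Simulating step by step:
t=0: [175, 449, 100, 100, 99, 205, 421]
t=1: [262, 179, 214, 214, 213, 272, 206]
t=2: [323, 308, 319, 319, 318, 323, 317]
t=3: [307, 312, 309, 309, 309, 307, 309]
t=4: [314, 313, 314, 314, 314, 314, 314]
t=5: [312, 312, 312, 312, 312, 312, 312]
t=6: [313, 313, 313, 313, 313, 313, 313]
t=7: [312, 312, 312, 312, 312, 312, 312]

Answer: [312, 312, 312, 312, 312, 312, 312]
Key observation: The state at step 5, [312, 312, 312, 312, 312, 312, 312], reappears at step 7: the system is in a cycle of period 2 from step 5 on.  Therefore the state at step 2647 equals the state at step 5 + ((2647 - 5) mod 2) = 5, which is [312, 312, 312, 312, 312, 312, 312].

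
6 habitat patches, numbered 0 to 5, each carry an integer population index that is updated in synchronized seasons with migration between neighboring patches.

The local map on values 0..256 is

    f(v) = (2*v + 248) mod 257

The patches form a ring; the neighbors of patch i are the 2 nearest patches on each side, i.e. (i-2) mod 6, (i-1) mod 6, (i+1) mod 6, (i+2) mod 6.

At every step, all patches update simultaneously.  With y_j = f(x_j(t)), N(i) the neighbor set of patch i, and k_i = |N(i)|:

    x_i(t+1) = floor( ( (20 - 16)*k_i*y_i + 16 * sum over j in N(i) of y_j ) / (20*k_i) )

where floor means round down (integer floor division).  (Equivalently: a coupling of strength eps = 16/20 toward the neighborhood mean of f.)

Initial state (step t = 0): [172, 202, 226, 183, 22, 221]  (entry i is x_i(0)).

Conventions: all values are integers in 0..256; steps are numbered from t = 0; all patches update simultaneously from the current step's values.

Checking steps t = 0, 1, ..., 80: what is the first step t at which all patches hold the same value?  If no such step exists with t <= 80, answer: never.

Answer: 7
Key observation: Synchronization is absorbing here: once all patches are equal they stay equal, and step 7 is the first all-equal step.

Derivation:
t=0: [172, 202, 226, 183, 22, 221]  (not all equal)
t=1: [122, 135, 107, 127, 115, 105]  (not all equal)
t=2: [173, 178, 182, 175, 221, 181]  (not all equal)
t=3: [108, 89, 105, 108, 106, 105]  (not all equal)
t=4: [196, 197, 197, 196, 203, 197]  (not all equal)
t=5: [130, 127, 129, 130, 129, 129]  (not all equal)
t=6: [248, 249, 249, 248, 249, 249]  (not all equal)
t=7: [231, 231, 231, 231, 231, 231]  (all equal)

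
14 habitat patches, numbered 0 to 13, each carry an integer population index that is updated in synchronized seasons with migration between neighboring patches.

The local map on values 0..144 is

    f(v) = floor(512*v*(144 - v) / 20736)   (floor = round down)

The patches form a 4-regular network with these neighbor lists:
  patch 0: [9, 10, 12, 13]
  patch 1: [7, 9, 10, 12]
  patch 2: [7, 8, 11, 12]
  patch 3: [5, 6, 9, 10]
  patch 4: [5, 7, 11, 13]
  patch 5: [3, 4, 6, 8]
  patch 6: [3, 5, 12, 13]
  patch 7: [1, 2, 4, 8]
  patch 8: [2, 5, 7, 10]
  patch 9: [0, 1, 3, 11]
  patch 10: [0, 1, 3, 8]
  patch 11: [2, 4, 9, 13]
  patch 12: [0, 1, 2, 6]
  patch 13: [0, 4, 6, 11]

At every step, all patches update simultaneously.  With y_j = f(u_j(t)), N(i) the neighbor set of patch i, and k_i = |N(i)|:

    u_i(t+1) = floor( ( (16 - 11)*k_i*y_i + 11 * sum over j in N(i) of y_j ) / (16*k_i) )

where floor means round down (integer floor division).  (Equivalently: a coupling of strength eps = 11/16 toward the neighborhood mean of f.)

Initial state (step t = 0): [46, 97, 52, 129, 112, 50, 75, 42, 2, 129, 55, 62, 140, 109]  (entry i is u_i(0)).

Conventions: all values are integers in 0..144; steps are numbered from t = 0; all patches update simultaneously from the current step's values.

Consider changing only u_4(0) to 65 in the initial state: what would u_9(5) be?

Answer: u_9(5) = 60
Key observation: This trace re-runs the system from the modified initial state.

Derivation:
t=0: [46, 97, 52, 129, 65, 50, 75, 42, 2, 129, 55, 62, 140, 109]
t=1: [81, 83, 79, 85, 115, 89, 86, 95, 81, 82, 85, 105, 84, 113]
t=2: [118, 122, 119, 122, 97, 115, 116, 114, 122, 120, 124, 103, 124, 101]
t=3: [75, 68, 76, 71, 99, 81, 79, 80, 72, 75, 65, 94, 69, 97]
t=4: [124, 126, 125, 126, 116, 123, 123, 123, 126, 125, 126, 118, 126, 117]
t=5: [61, 57, 61, 58, 72, 63, 63, 62, 58, 60, 56, 70, 58, 72]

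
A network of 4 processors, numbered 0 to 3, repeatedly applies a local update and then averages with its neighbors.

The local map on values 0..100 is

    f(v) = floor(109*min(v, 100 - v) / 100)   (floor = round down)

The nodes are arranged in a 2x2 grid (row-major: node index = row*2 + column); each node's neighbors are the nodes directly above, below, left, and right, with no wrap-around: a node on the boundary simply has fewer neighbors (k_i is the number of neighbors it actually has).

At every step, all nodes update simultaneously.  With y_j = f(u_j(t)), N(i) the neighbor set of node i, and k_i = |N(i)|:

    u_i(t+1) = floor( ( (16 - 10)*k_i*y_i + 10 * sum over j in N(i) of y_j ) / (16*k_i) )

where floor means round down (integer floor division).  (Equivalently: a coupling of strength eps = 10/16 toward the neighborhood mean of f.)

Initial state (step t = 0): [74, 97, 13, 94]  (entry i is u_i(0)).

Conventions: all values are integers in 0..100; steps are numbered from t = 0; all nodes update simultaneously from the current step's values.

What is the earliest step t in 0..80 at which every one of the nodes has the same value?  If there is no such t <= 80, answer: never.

Answer: 5
Key observation: Synchronization is absorbing here: once all nodes are equal they stay equal, and step 5 is the first all-equal step.

Derivation:
t=0: [74, 97, 13, 94]  (not all equal)
t=1: [15, 11, 15, 7]  (not all equal)
t=2: [14, 11, 13, 11]  (not all equal)
t=3: [13, 12, 13, 11]  (not all equal)
t=4: [13, 12, 13, 12]  (not all equal)
t=5: [13, 13, 13, 13]  (all equal)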